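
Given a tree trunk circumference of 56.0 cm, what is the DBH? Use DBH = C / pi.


DBH = C / pi = 56.0 / 3.141593 = 17.8254 ≈ 17.83 cm

17.83 cm


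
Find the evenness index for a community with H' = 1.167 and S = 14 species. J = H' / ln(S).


ln(14) = 2.63906
J = H' / ln(S) = 1.167 / 2.63906 = 0.442203 ≈ 0.4422

0.4422


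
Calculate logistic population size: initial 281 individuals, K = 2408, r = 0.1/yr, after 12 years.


(K - N0)/N0 = (2408 - 281)/281 = 2127/281 = 7.56940
r*t = 0.1 * 12 = 1.2; exp(-1.2) = 0.301194
7.56940 * 0.301194 = 2.27986
1 + 2.27986 = 3.27986
N = 2408 / 3.27986 = 734.178 ≈ 734

734


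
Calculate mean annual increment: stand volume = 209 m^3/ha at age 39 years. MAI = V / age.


MAI = 209 / 39 = 5.3590 ≈ 5.36 m^3/ha/yr

5.36 m^3/ha/yr


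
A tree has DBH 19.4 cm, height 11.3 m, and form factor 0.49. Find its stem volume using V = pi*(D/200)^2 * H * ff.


(D/200)^2 = (19.4/200)^2 = 0.097^2 = 0.009409
BA = 3.141593 * 0.009409 = 0.0295592 m^2
V = 0.0295592 * 11.3 * 0.49 = 0.163669 ≈ 0.164 m^3

0.164 m^3


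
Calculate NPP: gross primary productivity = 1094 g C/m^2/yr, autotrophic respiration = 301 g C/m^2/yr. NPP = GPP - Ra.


NPP = GPP - Ra = 1094 - 301 = 793 g C/m^2/yr

793 g C/m^2/yr


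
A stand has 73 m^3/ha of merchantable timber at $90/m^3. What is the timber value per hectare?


Value = 73 * 90 = $6570/ha

$6570/ha


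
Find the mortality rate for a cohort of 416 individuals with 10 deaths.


Mortality rate = 10 / 416 = 0.024038 ≈ 0.0240

0.0240


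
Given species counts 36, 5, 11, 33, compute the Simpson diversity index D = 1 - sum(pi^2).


Total N = 36 + 5 + 11 + 33 = 85
Per-species terms:
  p = 36/85 = 0.423529; p^2 = 0.423529^2 = 0.179377
  p = 5/85 = 0.058824; p^2 = 0.058824^2 = 0.003460
  p = 11/85 = 0.129412; p^2 = 0.129412^2 = 0.016747
  p = 33/85 = 0.388235; p^2 = 0.388235^2 = 0.150726
sum(p^2) = 0.179377 + 0.003460 + 0.016747 + 0.150726 = 0.350310
D = 1 - 0.350310 = 0.649690 ≈ 0.6497

0.6497


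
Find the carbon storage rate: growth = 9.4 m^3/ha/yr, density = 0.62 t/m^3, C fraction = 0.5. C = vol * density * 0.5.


C = 9.4 * 0.62 * 0.5 = 2.914 ≈ 2.91 t C/ha/yr

2.91 t C/ha/yr


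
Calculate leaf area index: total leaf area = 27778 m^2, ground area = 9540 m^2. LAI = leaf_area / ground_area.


LAI = 27778 / 9540 = 2.9117 ≈ 2.91

2.91


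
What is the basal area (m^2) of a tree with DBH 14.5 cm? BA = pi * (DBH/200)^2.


D/200 = 14.5/200 = 0.0725 m
(D/200)^2 = 0.0725^2 = 0.00525625
BA = 3.141593 * 0.00525625 = 0.0165130 ≈ 0.0165 m^2

0.0165 m^2


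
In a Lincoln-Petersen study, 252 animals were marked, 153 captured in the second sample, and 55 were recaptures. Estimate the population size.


N = M * C / R = 252 * 153 / 55 = 38556 / 55 = 701.02 ≈ 701

701 individuals


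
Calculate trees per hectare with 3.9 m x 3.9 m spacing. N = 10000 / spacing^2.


N = 10000 / 3.9^2 = 10000 / 15.21 = 657.462 ≈ 657 trees/ha

657 trees/ha


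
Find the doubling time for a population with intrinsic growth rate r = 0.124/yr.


td = ln(2) / 0.124 = 0.693147 / 0.124 = 5.58990 ≈ 5.6 years

5.6 years


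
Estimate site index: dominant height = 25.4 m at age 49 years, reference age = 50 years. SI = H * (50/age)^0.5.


50/49 = 1.02041
(1.02041)^0.5 = 1.01015
SI = 25.4 * 1.01015 = 25.6578 ≈ 25.7 m

25.7 m


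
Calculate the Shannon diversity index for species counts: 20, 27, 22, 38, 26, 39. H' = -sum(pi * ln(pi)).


Total N = 20 + 27 + 22 + 38 + 26 + 39 = 172
Per-species terms:
  p = 20/172 = 0.116279; ln(p) = -2.151763; p*ln(p) = 0.116279 * (-2.151763) = -0.250205
  p = 27/172 = 0.156977; ln(p) = -1.851656; p*ln(p) = 0.156977 * (-1.851656) = -0.290667
  p = 22/172 = 0.127907; ln(p) = -2.056452; p*ln(p) = 0.127907 * (-2.056452) = -0.263035
  p = 38/172 = 0.220930; ln(p) = -1.509909; p*ln(p) = 0.220930 * (-1.509909) = -0.333584
  p = 26/172 = 0.151163; ln(p) = -1.889397; p*ln(p) = 0.151163 * (-1.889397) = -0.285607
  p = 39/172 = 0.226744; ln(p) = -1.483934; p*ln(p) = 0.226744 * (-1.483934) = -0.336473
sum(p*ln(p)) = (-0.250205) + (-0.290667) + (-0.263035) + (-0.333584) + (-0.285607) + (-0.336473) = -1.759571
H' = -(-1.759571) = 1.759571 ≈ 1.7596

1.7596


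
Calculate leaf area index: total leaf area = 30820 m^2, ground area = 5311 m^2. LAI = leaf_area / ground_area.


LAI = 30820 / 5311 = 5.8031 ≈ 5.80

5.80


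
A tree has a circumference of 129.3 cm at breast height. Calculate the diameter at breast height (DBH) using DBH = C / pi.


DBH = C / pi = 129.3 / 3.141593 = 41.1575 ≈ 41.16 cm

41.16 cm


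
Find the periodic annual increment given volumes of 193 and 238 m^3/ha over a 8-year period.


PAI = (V2 - V1) / period = (238 - 193) / 8 = 45 / 8 = 5.6250 ≈ 5.63 m^3/ha/yr

5.63 m^3/ha/yr


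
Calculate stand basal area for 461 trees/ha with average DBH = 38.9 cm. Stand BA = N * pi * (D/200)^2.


(D/200)^2 = (38.9/200)^2 = 0.1945^2 = 0.03783025
Individual BA = 3.141593 * 0.03783025 = 0.118847 m^2
Stand BA = 461 * 0.118847 = 54.7885 ≈ 54.79 m^2/ha

54.79 m^2/ha


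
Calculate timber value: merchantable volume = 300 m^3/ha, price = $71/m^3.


Value = 300 * 71 = $21300/ha

$21300/ha


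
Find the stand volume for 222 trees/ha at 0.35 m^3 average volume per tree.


V_stand = 222 * 0.35 = 77.7 m^3/ha

77.7 m^3/ha


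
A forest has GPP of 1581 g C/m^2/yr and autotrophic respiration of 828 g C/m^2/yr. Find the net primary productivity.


NPP = GPP - Ra = 1581 - 828 = 753 g C/m^2/yr

753 g C/m^2/yr


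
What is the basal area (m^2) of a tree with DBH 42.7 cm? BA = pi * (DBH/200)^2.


D/200 = 42.7/200 = 0.2135 m
(D/200)^2 = 0.2135^2 = 0.04558225
BA = 3.141593 * 0.04558225 = 0.143201 ≈ 0.1432 m^2

0.1432 m^2


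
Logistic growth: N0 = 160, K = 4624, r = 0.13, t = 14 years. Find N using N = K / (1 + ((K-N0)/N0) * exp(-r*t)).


(K - N0)/N0 = (4624 - 160)/160 = 4464/160 = 27.9000
r*t = 0.13 * 14 = 1.82; exp(-1.82) = 0.162026
27.9000 * 0.162026 = 4.52053
1 + 4.52053 = 5.52053
N = 4624 / 5.52053 = 837.601 ≈ 838

838


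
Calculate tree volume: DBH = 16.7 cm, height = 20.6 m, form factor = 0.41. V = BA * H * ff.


(D/200)^2 = (16.7/200)^2 = 0.0835^2 = 0.00697225
BA = 3.141593 * 0.00697225 = 0.0219040 m^2
V = 0.0219040 * 20.6 * 0.41 = 0.185001 ≈ 0.185 m^3

0.185 m^3


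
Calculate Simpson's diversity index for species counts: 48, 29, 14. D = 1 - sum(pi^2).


Total N = 48 + 29 + 14 = 91
Per-species terms:
  p = 48/91 = 0.527473; p^2 = 0.527473^2 = 0.278228
  p = 29/91 = 0.318681; p^2 = 0.318681^2 = 0.101558
  p = 14/91 = 0.153846; p^2 = 0.153846^2 = 0.023669
sum(p^2) = 0.278228 + 0.101558 + 0.023669 = 0.403455
D = 1 - 0.403455 = 0.596545 ≈ 0.5965

0.5965


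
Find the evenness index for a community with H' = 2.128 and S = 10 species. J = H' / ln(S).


ln(10) = 2.30259
J = H' / ln(S) = 2.128 / 2.30259 = 0.924177 ≈ 0.9242

0.9242


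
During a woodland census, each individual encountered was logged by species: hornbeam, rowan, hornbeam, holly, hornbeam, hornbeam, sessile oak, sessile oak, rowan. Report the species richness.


Total individuals logged = 9
Distinct species (count of individuals): hornbeam (4), rowan (2), holly (1), sessile oak (2)
Species richness = number of distinct species = 4

4


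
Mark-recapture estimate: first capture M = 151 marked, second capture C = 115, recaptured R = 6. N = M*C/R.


N = M * C / R = 151 * 115 / 6 = 17365 / 6 = 2894.17 ≈ 2894

2894 individuals


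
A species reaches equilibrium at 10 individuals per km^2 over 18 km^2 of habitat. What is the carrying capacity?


K = 10 * 18 = 180 individuals

180 individuals


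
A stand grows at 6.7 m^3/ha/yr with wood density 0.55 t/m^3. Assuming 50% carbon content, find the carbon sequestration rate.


C = 6.7 * 0.55 * 0.5 = 1.8425 ≈ 1.84 t C/ha/yr

1.84 t C/ha/yr


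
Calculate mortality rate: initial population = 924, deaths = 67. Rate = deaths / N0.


Mortality rate = 67 / 924 = 0.072511 ≈ 0.0725

0.0725


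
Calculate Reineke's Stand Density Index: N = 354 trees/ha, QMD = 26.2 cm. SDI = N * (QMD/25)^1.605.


QMD/25 = 26.2/25 = 1.048
(1.048)^1.605 = exp(1.605 * ln(1.048)) = exp(1.605 * 0.0468836) = exp(0.0752482) = 1.07815
SDI = 354 * 1.07815 = 381.665 ≈ 382

382


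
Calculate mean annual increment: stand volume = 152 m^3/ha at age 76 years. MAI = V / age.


MAI = 152 / 76 = 2.00 m^3/ha/yr

2.00 m^3/ha/yr


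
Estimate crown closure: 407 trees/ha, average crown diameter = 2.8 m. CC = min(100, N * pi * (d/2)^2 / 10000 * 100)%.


(d/2)^2 = (2.8/2)^2 = 1.4^2 = 1.96
Crown area = 3.141593 * 1.96 = 6.15752 m^2
N * area / 10000 * 100 = 407 * 6.15752 / 10000 * 100 = 25.0611
CC = min(100, 25.0611) = 25.0611 ≈ 25.1%

25.1%


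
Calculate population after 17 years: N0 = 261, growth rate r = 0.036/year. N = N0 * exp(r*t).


r*t = 0.036 * 17 = 0.612
exp(0.612) = 1.84412
N = 261 * 1.84412 = 481.315 ≈ 481

481


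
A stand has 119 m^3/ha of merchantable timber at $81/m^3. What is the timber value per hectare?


Value = 119 * 81 = $9639/ha

$9639/ha


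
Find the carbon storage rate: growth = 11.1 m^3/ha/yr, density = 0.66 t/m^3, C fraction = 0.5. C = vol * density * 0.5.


C = 11.1 * 0.66 * 0.5 = 3.663 ≈ 3.66 t C/ha/yr

3.66 t C/ha/yr


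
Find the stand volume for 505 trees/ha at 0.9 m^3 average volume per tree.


V_stand = 505 * 0.9 = 454.5 m^3/ha

454.5 m^3/ha


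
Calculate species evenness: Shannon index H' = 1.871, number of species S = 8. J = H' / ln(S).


ln(8) = 2.07944
J = H' / ln(S) = 1.871 / 2.07944 = 0.899761 ≈ 0.8998

0.8998


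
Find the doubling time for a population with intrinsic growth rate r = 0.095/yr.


td = ln(2) / 0.095 = 0.693147 / 0.095 = 7.29628 ≈ 7.3 years

7.3 years


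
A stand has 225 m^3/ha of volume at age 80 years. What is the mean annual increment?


MAI = 225 / 80 = 2.8125 ≈ 2.81 m^3/ha/yr

2.81 m^3/ha/yr


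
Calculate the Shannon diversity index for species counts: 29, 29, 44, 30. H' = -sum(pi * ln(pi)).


Total N = 29 + 29 + 44 + 30 = 132
Per-species terms:
  p = 29/132 = 0.219697; ln(p) = -1.515506; p*ln(p) = 0.219697 * (-1.515506) = -0.332952
  p = 29/132 = 0.219697; ln(p) = -1.515506; p*ln(p) = 0.219697 * (-1.515506) = -0.332952
  p = 44/132 = 0.333333; ln(p) = -1.098613; p*ln(p) = 0.333333 * (-1.098613) = -0.366204
  p = 30/132 = 0.227273; ln(p) = -1.481603; p*ln(p) = 0.227273 * (-1.481603) = -0.336728
sum(p*ln(p)) = (-0.332952) + (-0.332952) + (-0.366204) + (-0.336728) = -1.368836
H' = -(-1.368836) = 1.368836 ≈ 1.3688

1.3688


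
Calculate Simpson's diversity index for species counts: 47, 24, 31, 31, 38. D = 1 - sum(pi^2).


Total N = 47 + 24 + 31 + 31 + 38 = 171
Per-species terms:
  p = 47/171 = 0.274854; p^2 = 0.274854^2 = 0.075545
  p = 24/171 = 0.140351; p^2 = 0.140351^2 = 0.019698
  p = 31/171 = 0.181287; p^2 = 0.181287^2 = 0.032865
  p = 31/171 = 0.181287; p^2 = 0.181287^2 = 0.032865
  p = 38/171 = 0.222222; p^2 = 0.222222^2 = 0.049383
sum(p^2) = 0.075545 + 0.019698 + 0.032865 + 0.032865 + 0.049383 = 0.210356
D = 1 - 0.210356 = 0.789644 ≈ 0.7896

0.7896


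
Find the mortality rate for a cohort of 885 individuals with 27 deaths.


Mortality rate = 27 / 885 = 0.030508 ≈ 0.0305

0.0305


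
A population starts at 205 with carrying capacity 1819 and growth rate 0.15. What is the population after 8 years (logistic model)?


(K - N0)/N0 = (1819 - 205)/205 = 1614/205 = 7.87317
r*t = 0.15 * 8 = 1.2; exp(-1.2) = 0.301194
7.87317 * 0.301194 = 2.37135
1 + 2.37135 = 3.37135
N = 1819 / 3.37135 = 539.546 ≈ 540

540


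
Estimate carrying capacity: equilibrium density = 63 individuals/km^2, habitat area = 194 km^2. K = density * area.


K = 63 * 194 = 12222 individuals

12222 individuals


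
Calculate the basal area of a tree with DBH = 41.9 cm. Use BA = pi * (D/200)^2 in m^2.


D/200 = 41.9/200 = 0.2095 m
(D/200)^2 = 0.2095^2 = 0.04389025
BA = 3.141593 * 0.04389025 = 0.137885 ≈ 0.1379 m^2

0.1379 m^2


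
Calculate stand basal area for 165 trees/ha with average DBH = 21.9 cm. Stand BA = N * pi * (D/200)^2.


(D/200)^2 = (21.9/200)^2 = 0.1095^2 = 0.01199025
Individual BA = 3.141593 * 0.01199025 = 0.0376685 m^2
Stand BA = 165 * 0.0376685 = 6.21530 ≈ 6.22 m^2/ha

6.22 m^2/ha


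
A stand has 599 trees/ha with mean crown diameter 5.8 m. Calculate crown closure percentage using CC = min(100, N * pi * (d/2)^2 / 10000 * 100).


(d/2)^2 = (5.8/2)^2 = 2.9^2 = 8.41
Crown area = 3.141593 * 8.41 = 26.4208 m^2
N * area / 10000 * 100 = 599 * 26.4208 / 10000 * 100 = 158.261
CC = min(100, 158.261) = 100%

100%


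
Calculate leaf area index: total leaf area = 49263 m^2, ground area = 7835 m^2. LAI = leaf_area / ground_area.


LAI = 49263 / 7835 = 6.2876 ≈ 6.29

6.29


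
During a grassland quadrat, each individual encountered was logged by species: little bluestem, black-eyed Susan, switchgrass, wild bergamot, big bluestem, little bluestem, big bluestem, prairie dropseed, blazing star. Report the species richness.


Total individuals logged = 9
Distinct species (count of individuals): little bluestem (2), black-eyed Susan (1), switchgrass (1), wild bergamot (1), big bluestem (2), prairie dropseed (1), blazing star (1)
Species richness = number of distinct species = 7

7


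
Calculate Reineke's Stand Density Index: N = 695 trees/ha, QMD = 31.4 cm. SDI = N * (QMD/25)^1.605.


QMD/25 = 31.4/25 = 1.256
(1.256)^1.605 = exp(1.605 * ln(1.256)) = exp(1.605 * 0.227932) = exp(0.365831) = 1.44171
SDI = 695 * 1.44171 = 1001.99 ≈ 1002

1002


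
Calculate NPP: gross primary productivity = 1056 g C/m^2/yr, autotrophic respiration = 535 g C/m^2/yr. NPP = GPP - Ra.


NPP = GPP - Ra = 1056 - 535 = 521 g C/m^2/yr

521 g C/m^2/yr


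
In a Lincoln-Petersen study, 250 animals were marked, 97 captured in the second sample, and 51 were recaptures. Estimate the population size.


N = M * C / R = 250 * 97 / 51 = 24250 / 51 = 475.49 ≈ 475

475 individuals


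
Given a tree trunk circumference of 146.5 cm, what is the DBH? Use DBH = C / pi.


DBH = C / pi = 146.5 / 3.141593 = 46.6324 ≈ 46.63 cm

46.63 cm


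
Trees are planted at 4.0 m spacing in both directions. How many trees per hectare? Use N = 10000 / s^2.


N = 10000 / 4.0^2 = 10000 / 16 = 625.000 ≈ 625 trees/ha

625 trees/ha


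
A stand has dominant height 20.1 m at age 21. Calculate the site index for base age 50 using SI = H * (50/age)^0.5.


50/21 = 2.38095
(2.38095)^0.5 = 1.54303
SI = 20.1 * 1.54303 = 31.0149 ≈ 31.0 m

31.0 m


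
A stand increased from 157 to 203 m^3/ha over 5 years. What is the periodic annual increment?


PAI = (V2 - V1) / period = (203 - 157) / 5 = 46 / 5 = 9.20 m^3/ha/yr

9.20 m^3/ha/yr


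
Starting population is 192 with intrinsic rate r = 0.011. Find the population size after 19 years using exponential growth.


r*t = 0.011 * 19 = 0.209
exp(0.209) = 1.23244
N = 192 * 1.23244 = 236.628 ≈ 237

237


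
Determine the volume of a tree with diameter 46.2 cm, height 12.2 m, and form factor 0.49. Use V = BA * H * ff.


(D/200)^2 = (46.2/200)^2 = 0.231^2 = 0.053361
BA = 3.141593 * 0.053361 = 0.167639 m^2
V = 0.167639 * 12.2 * 0.49 = 1.00215 ≈ 1.002 m^3

1.002 m^3


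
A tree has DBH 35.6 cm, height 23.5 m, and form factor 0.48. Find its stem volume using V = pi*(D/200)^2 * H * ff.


(D/200)^2 = (35.6/200)^2 = 0.178^2 = 0.031684
BA = 3.141593 * 0.031684 = 0.0995382 m^2
V = 0.0995382 * 23.5 * 0.48 = 1.12279 ≈ 1.123 m^3

1.123 m^3


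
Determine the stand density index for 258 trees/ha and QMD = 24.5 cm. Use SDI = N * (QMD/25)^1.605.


QMD/25 = 24.5/25 = 0.98
(0.98)^1.605 = exp(1.605 * ln(0.98)) = exp(1.605 * (-0.0202027)) = exp(-0.0324253) = 0.968095
SDI = 258 * 0.968095 = 249.769 ≈ 250

250


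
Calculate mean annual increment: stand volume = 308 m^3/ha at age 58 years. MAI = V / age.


MAI = 308 / 58 = 5.3103 ≈ 5.31 m^3/ha/yr

5.31 m^3/ha/yr


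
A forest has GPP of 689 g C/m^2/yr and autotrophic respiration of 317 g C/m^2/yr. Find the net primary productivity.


NPP = GPP - Ra = 689 - 317 = 372 g C/m^2/yr

372 g C/m^2/yr


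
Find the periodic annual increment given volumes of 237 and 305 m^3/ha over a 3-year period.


PAI = (V2 - V1) / period = (305 - 237) / 3 = 68 / 3 = 22.6667 ≈ 22.67 m^3/ha/yr

22.67 m^3/ha/yr


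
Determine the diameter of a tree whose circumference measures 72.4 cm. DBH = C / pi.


DBH = C / pi = 72.4 / 3.141593 = 23.0456 ≈ 23.05 cm

23.05 cm


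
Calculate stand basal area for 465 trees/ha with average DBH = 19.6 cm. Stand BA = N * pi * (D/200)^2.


(D/200)^2 = (19.6/200)^2 = 0.098^2 = 0.009604
Individual BA = 3.141593 * 0.009604 = 0.0301719 m^2
Stand BA = 465 * 0.0301719 = 14.0299 ≈ 14.03 m^2/ha

14.03 m^2/ha


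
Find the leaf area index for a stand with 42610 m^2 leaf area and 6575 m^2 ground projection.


LAI = 42610 / 6575 = 6.4806 ≈ 6.48

6.48


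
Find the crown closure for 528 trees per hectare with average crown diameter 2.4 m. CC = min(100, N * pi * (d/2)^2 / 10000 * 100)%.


(d/2)^2 = (2.4/2)^2 = 1.2^2 = 1.44
Crown area = 3.141593 * 1.44 = 4.52389 m^2
N * area / 10000 * 100 = 528 * 4.52389 / 10000 * 100 = 23.8861
CC = min(100, 23.8861) = 23.8861 ≈ 23.9%

23.9%


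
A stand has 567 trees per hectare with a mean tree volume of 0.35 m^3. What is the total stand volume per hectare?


V_stand = 567 * 0.35 = 198.45 ≈ 198.5 m^3/ha

198.5 m^3/ha


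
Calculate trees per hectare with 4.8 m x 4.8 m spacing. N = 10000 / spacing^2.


N = 10000 / 4.8^2 = 10000 / 23.04 = 434.028 ≈ 434 trees/ha

434 trees/ha


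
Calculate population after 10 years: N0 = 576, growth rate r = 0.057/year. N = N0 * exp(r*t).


r*t = 0.057 * 10 = 0.57
exp(0.57) = 1.76827
N = 576 * 1.76827 = 1018.52 ≈ 1019

1019


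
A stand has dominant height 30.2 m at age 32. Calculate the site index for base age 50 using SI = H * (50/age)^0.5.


50/32 = 1.56250
(1.56250)^0.5 = 1.25000
SI = 30.2 * 1.25000 = 37.7500 ≈ 37.8 m

37.8 m


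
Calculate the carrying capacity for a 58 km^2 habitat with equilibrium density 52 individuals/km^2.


K = 52 * 58 = 3016 individuals

3016 individuals


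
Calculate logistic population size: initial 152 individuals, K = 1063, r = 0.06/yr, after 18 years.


(K - N0)/N0 = (1063 - 152)/152 = 911/152 = 5.99342
r*t = 0.06 * 18 = 1.08; exp(-1.08) = 0.339596
5.99342 * 0.339596 = 2.03534
1 + 2.03534 = 3.03534
N = 1063 / 3.03534 = 350.208 ≈ 350

350


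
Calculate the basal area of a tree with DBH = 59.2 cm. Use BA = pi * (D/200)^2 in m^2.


D/200 = 59.2/200 = 0.296 m
(D/200)^2 = 0.296^2 = 0.087616
BA = 3.141593 * 0.087616 = 0.275254 ≈ 0.2753 m^2

0.2753 m^2


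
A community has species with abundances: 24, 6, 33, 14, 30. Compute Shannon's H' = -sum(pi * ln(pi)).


Total N = 24 + 6 + 33 + 14 + 30 = 107
Per-species terms:
  p = 24/107 = 0.224299; ln(p) = -1.494775; p*ln(p) = 0.224299 * (-1.494775) = -0.335277
  p = 6/107 = 0.056075; ln(p) = -2.881065; p*ln(p) = 0.056075 * (-2.881065) = -0.161556
  p = 33/107 = 0.308411; ln(p) = -1.176322; p*ln(p) = 0.308411 * (-1.176322) = -0.362791
  p = 14/107 = 0.130841; ln(p) = -2.033772; p*ln(p) = 0.130841 * (-2.033772) = -0.266101
  p = 30/107 = 0.280374; ln(p) = -1.271631; p*ln(p) = 0.280374 * (-1.271631) = -0.356532
sum(p*ln(p)) = (-0.335277) + (-0.161556) + (-0.362791) + (-0.266101) + (-0.356532) = -1.482257
H' = -(-1.482257) = 1.482257 ≈ 1.4823

1.4823


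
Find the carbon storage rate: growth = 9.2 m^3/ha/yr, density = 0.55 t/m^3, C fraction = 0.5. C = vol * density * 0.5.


C = 9.2 * 0.55 * 0.5 = 2.53 t C/ha/yr

2.53 t C/ha/yr


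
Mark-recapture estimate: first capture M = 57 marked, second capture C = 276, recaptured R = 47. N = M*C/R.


N = M * C / R = 57 * 276 / 47 = 15732 / 47 = 334.72 ≈ 335

335 individuals


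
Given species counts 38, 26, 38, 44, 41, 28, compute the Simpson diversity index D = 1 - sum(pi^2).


Total N = 38 + 26 + 38 + 44 + 41 + 28 = 215
Per-species terms:
  p = 38/215 = 0.176744; p^2 = 0.176744^2 = 0.031238
  p = 26/215 = 0.120930; p^2 = 0.120930^2 = 0.014624
  p = 38/215 = 0.176744; p^2 = 0.176744^2 = 0.031238
  p = 44/215 = 0.204651; p^2 = 0.204651^2 = 0.041882
  p = 41/215 = 0.190698; p^2 = 0.190698^2 = 0.036366
  p = 28/215 = 0.130233; p^2 = 0.130233^2 = 0.016961
sum(p^2) = 0.031238 + 0.014624 + 0.031238 + 0.041882 + 0.036366 + 0.016961 = 0.172309
D = 1 - 0.172309 = 0.827691 ≈ 0.8277

0.8277


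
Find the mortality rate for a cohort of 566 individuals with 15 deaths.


Mortality rate = 15 / 566 = 0.026502 ≈ 0.0265

0.0265


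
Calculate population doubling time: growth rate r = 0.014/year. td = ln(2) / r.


td = ln(2) / 0.014 = 0.693147 / 0.014 = 49.5105 ≈ 49.5 years

49.5 years


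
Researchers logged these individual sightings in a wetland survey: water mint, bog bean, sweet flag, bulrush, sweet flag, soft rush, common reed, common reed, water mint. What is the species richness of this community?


Total individuals logged = 9
Distinct species (count of individuals): water mint (2), bog bean (1), sweet flag (2), bulrush (1), soft rush (1), common reed (2)
Species richness = number of distinct species = 6

6


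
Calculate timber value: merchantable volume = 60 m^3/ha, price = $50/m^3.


Value = 60 * 50 = $3000/ha

$3000/ha


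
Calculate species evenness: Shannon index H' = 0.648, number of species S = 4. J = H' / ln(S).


ln(4) = 1.38629
J = H' / ln(S) = 0.648 / 1.38629 = 0.467435 ≈ 0.4674

0.4674


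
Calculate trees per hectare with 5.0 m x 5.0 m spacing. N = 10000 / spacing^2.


N = 10000 / 5.0^2 = 10000 / 25 = 400.000 ≈ 400 trees/ha

400 trees/ha


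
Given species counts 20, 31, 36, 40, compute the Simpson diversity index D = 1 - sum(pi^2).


Total N = 20 + 31 + 36 + 40 = 127
Per-species terms:
  p = 20/127 = 0.157480; p^2 = 0.157480^2 = 0.024800
  p = 31/127 = 0.244094; p^2 = 0.244094^2 = 0.059582
  p = 36/127 = 0.283465; p^2 = 0.283465^2 = 0.080352
  p = 40/127 = 0.314961; p^2 = 0.314961^2 = 0.099200
sum(p^2) = 0.024800 + 0.059582 + 0.080352 + 0.099200 = 0.263934
D = 1 - 0.263934 = 0.736066 ≈ 0.7361

0.7361


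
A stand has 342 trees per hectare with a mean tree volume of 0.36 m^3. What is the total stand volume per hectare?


V_stand = 342 * 0.36 = 123.12 ≈ 123.1 m^3/ha

123.1 m^3/ha


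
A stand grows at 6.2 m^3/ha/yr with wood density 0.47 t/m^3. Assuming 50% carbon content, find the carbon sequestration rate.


C = 6.2 * 0.47 * 0.5 = 1.457 ≈ 1.46 t C/ha/yr

1.46 t C/ha/yr


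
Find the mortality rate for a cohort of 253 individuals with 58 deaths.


Mortality rate = 58 / 253 = 0.229249 ≈ 0.2292

0.2292


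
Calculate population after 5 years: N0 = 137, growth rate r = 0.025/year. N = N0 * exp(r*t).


r*t = 0.025 * 5 = 0.125
exp(0.125) = 1.13315
N = 137 * 1.13315 = 155.242 ≈ 155

155


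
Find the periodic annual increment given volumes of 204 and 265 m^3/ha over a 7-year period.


PAI = (V2 - V1) / period = (265 - 204) / 7 = 61 / 7 = 8.7143 ≈ 8.71 m^3/ha/yr

8.71 m^3/ha/yr


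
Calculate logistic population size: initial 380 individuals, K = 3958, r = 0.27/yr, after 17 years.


(K - N0)/N0 = (3958 - 380)/380 = 3578/380 = 9.41579
r*t = 0.27 * 17 = 4.59; exp(-4.59) = 0.0101529
9.41579 * 0.0101529 = 0.0955976
1 + 0.0955976 = 1.09560
N = 3958 / 1.09560 = 3612.63 ≈ 3613

3613


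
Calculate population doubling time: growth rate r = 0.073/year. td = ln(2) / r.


td = ln(2) / 0.073 = 0.693147 / 0.073 = 9.49516 ≈ 9.5 years

9.5 years


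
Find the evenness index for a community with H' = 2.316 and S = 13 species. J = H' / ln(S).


ln(13) = 2.56495
J = H' / ln(S) = 2.316 / 2.56495 = 0.902942 ≈ 0.9029

0.9029


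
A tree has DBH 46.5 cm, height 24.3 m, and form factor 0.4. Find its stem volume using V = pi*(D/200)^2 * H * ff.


(D/200)^2 = (46.5/200)^2 = 0.2325^2 = 0.05405625
BA = 3.141593 * 0.05405625 = 0.169823 m^2
V = 0.169823 * 24.3 * 0.4 = 1.65068 ≈ 1.651 m^3

1.651 m^3


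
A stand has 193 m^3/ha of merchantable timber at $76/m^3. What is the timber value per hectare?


Value = 193 * 76 = $14668/ha

$14668/ha


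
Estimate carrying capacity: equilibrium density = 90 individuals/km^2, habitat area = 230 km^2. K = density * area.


K = 90 * 230 = 20700 individuals

20700 individuals


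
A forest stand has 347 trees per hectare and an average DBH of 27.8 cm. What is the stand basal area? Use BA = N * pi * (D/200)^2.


(D/200)^2 = (27.8/200)^2 = 0.139^2 = 0.019321
Individual BA = 3.141593 * 0.019321 = 0.0606987 m^2
Stand BA = 347 * 0.0606987 = 21.0624 ≈ 21.06 m^2/ha

21.06 m^2/ha


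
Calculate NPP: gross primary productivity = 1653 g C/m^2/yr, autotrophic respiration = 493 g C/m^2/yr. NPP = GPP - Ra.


NPP = GPP - Ra = 1653 - 493 = 1160 g C/m^2/yr

1160 g C/m^2/yr


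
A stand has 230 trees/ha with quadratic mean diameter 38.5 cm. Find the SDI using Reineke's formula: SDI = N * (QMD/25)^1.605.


QMD/25 = 38.5/25 = 1.54
(1.54)^1.605 = exp(1.605 * ln(1.54)) = exp(1.605 * 0.431782) = exp(0.693010) = 1.99973
SDI = 230 * 1.99973 = 459.938 ≈ 460

460


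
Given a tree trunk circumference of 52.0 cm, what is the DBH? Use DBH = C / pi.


DBH = C / pi = 52.0 / 3.141593 = 16.5521 ≈ 16.55 cm

16.55 cm


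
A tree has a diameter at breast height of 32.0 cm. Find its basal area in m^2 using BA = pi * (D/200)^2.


D/200 = 32.0/200 = 0.16 m
(D/200)^2 = 0.16^2 = 0.0256
BA = 3.141593 * 0.0256 = 0.0804248 ≈ 0.0804 m^2

0.0804 m^2


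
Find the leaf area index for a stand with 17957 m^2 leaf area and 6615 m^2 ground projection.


LAI = 17957 / 6615 = 2.7146 ≈ 2.71

2.71


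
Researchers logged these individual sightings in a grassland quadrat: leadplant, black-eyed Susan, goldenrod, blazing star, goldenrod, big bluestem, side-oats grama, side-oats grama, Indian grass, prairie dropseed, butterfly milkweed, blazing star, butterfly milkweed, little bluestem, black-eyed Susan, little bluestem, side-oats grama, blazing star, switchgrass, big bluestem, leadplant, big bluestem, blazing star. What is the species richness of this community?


Total individuals logged = 23
Distinct species (count of individuals): leadplant (2), black-eyed Susan (2), goldenrod (2), blazing star (4), big bluestem (3), side-oats grama (3), Indian grass (1), prairie dropseed (1), butterfly milkweed (2), little bluestem (2), switchgrass (1)
Species richness = number of distinct species = 11

11


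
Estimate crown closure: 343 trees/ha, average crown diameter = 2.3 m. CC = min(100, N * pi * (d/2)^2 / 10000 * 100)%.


(d/2)^2 = (2.3/2)^2 = 1.15^2 = 1.3225
Crown area = 3.141593 * 1.3225 = 4.15476 m^2
N * area / 10000 * 100 = 343 * 4.15476 / 10000 * 100 = 14.2508
CC = min(100, 14.2508) = 14.2508 ≈ 14.3%

14.3%


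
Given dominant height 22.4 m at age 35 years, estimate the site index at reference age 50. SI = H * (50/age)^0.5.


50/35 = 1.42857
(1.42857)^0.5 = 1.19523
SI = 22.4 * 1.19523 = 26.7732 ≈ 26.8 m

26.8 m


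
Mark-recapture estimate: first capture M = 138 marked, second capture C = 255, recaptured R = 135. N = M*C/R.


N = M * C / R = 138 * 255 / 135 = 35190 / 135 = 260.67 ≈ 261

261 individuals


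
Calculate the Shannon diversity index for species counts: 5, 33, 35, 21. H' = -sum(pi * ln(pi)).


Total N = 5 + 33 + 35 + 21 = 94
Per-species terms:
  p = 5/94 = 0.053191; ln(p) = -2.933866; p*ln(p) = 0.053191 * (-2.933866) = -0.156055
  p = 33/94 = 0.351064; ln(p) = -1.046787; p*ln(p) = 0.351064 * (-1.046787) = -0.367489
  p = 35/94 = 0.372340; ln(p) = -0.987948; p*ln(p) = 0.372340 * (-0.987948) = -0.367853
  p = 21/94 = 0.223404; ln(p) = -1.498773; p*ln(p) = 0.223404 * (-1.498773) = -0.334832
sum(p*ln(p)) = (-0.156055) + (-0.367489) + (-0.367853) + (-0.334832) = -1.226229
H' = -(-1.226229) = 1.226229 ≈ 1.2262

1.2262


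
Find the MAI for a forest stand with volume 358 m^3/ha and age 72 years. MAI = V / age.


MAI = 358 / 72 = 4.9722 ≈ 4.97 m^3/ha/yr

4.97 m^3/ha/yr


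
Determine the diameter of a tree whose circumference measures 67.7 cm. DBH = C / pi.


DBH = C / pi = 67.7 / 3.141593 = 21.5496 ≈ 21.55 cm

21.55 cm


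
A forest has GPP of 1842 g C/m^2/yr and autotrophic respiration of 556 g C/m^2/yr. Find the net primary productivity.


NPP = GPP - Ra = 1842 - 556 = 1286 g C/m^2/yr

1286 g C/m^2/yr


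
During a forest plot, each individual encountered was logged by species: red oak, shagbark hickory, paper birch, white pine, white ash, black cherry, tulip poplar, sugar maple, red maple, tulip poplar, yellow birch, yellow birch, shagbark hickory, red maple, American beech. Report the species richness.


Total individuals logged = 15
Distinct species (count of individuals): red oak (1), shagbark hickory (2), paper birch (1), white pine (1), white ash (1), black cherry (1), tulip poplar (2), sugar maple (1), red maple (2), yellow birch (2), American beech (1)
Species richness = number of distinct species = 11

11


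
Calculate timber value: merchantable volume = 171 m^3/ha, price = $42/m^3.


Value = 171 * 42 = $7182/ha

$7182/ha


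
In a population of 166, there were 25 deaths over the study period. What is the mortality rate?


Mortality rate = 25 / 166 = 0.150602 ≈ 0.1506

0.1506


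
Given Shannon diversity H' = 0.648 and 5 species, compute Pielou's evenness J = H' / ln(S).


ln(5) = 1.60944
J = H' / ln(S) = 0.648 / 1.60944 = 0.402625 ≈ 0.4026

0.4026


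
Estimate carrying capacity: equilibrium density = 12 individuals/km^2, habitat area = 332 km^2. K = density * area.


K = 12 * 332 = 3984 individuals

3984 individuals


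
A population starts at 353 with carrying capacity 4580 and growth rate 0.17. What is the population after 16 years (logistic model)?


(K - N0)/N0 = (4580 - 353)/353 = 4227/353 = 11.9745
r*t = 0.17 * 16 = 2.72; exp(-2.72) = 0.0658748
11.9745 * 0.0658748 = 0.788818
1 + 0.788818 = 1.78882
N = 4580 / 1.78882 = 2560.35 ≈ 2560

2560


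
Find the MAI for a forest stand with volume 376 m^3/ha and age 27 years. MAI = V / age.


MAI = 376 / 27 = 13.9259 ≈ 13.93 m^3/ha/yr

13.93 m^3/ha/yr


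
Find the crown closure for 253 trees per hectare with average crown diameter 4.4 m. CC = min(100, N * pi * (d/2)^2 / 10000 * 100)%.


(d/2)^2 = (4.4/2)^2 = 2.2^2 = 4.84
Crown area = 3.141593 * 4.84 = 15.2053 m^2
N * area / 10000 * 100 = 253 * 15.2053 / 10000 * 100 = 38.4694
CC = min(100, 38.4694) = 38.4694 ≈ 38.5%

38.5%


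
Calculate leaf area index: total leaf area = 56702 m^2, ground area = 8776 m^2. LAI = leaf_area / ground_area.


LAI = 56702 / 8776 = 6.4610 ≈ 6.46

6.46


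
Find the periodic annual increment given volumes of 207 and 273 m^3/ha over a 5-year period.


PAI = (V2 - V1) / period = (273 - 207) / 5 = 66 / 5 = 13.20 m^3/ha/yr

13.20 m^3/ha/yr


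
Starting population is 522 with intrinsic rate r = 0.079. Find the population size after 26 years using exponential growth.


r*t = 0.079 * 26 = 2.054
exp(2.054) = 7.79903
N = 522 * 7.79903 = 4071.09 ≈ 4071

4071


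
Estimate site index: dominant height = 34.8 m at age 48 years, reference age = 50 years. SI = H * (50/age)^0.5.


50/48 = 1.04167
(1.04167)^0.5 = 1.02062
SI = 34.8 * 1.02062 = 35.5176 ≈ 35.5 m

35.5 m


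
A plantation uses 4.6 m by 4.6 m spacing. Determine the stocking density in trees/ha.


N = 10000 / 4.6^2 = 10000 / 21.16 = 472.590 ≈ 473 trees/ha

473 trees/ha


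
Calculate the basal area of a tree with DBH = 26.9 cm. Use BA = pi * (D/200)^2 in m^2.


D/200 = 26.9/200 = 0.1345 m
(D/200)^2 = 0.1345^2 = 0.01809025
BA = 3.141593 * 0.01809025 = 0.0568322 ≈ 0.0568 m^2

0.0568 m^2


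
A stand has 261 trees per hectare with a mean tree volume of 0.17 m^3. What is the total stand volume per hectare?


V_stand = 261 * 0.17 = 44.37 ≈ 44.4 m^3/ha

44.4 m^3/ha


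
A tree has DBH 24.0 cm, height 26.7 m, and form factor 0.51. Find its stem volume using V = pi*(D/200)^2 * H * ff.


(D/200)^2 = (24.0/200)^2 = 0.12^2 = 0.0144
BA = 3.141593 * 0.0144 = 0.0452389 m^2
V = 0.0452389 * 26.7 * 0.51 = 0.616018 ≈ 0.616 m^3

0.616 m^3


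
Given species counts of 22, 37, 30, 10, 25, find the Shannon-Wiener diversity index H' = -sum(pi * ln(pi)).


Total N = 22 + 37 + 30 + 10 + 25 = 124
Per-species terms:
  p = 22/124 = 0.177419; ln(p) = -1.729241; p*ln(p) = 0.177419 * (-1.729241) = -0.306800
  p = 37/124 = 0.298387; ln(p) = -1.209364; p*ln(p) = 0.298387 * (-1.209364) = -0.360858
  p = 30/124 = 0.241935; ln(p) = -1.419086; p*ln(p) = 0.241935 * (-1.419086) = -0.343327
  p = 10/124 = 0.080645; ln(p) = -2.517698; p*ln(p) = 0.080645 * (-2.517698) = -0.203040
  p = 25/124 = 0.201613; ln(p) = -1.601405; p*ln(p) = 0.201613 * (-1.601405) = -0.322864
sum(p*ln(p)) = (-0.306800) + (-0.360858) + (-0.343327) + (-0.203040) + (-0.322864) = -1.536889
H' = -(-1.536889) = 1.536889 ≈ 1.5369

1.5369


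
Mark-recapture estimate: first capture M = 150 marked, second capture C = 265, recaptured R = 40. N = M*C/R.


N = M * C / R = 150 * 265 / 40 = 39750 / 40 = 993.75 ≈ 994

994 individuals


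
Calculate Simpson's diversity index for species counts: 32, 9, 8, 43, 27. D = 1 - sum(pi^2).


Total N = 32 + 9 + 8 + 43 + 27 = 119
Per-species terms:
  p = 32/119 = 0.268908; p^2 = 0.268908^2 = 0.072312
  p = 9/119 = 0.075630; p^2 = 0.075630^2 = 0.005720
  p = 8/119 = 0.067227; p^2 = 0.067227^2 = 0.004519
  p = 43/119 = 0.361345; p^2 = 0.361345^2 = 0.130570
  p = 27/119 = 0.226891; p^2 = 0.226891^2 = 0.051480
sum(p^2) = 0.072312 + 0.005720 + 0.004519 + 0.130570 + 0.051480 = 0.264601
D = 1 - 0.264601 = 0.735399 ≈ 0.7354

0.7354


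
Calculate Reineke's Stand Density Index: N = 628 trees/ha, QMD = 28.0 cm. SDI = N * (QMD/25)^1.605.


QMD/25 = 28.0/25 = 1.12
(1.12)^1.605 = exp(1.605 * ln(1.12)) = exp(1.605 * 0.113329) = exp(0.181893) = 1.19949
SDI = 628 * 1.19949 = 753.280 ≈ 753

753


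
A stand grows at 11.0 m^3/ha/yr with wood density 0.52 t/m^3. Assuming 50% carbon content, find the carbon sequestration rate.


C = 11.0 * 0.52 * 0.5 = 2.86 t C/ha/yr

2.86 t C/ha/yr


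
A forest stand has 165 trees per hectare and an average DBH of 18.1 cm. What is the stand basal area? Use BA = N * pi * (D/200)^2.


(D/200)^2 = (18.1/200)^2 = 0.0905^2 = 0.00819025
Individual BA = 3.141593 * 0.00819025 = 0.0257304 m^2
Stand BA = 165 * 0.0257304 = 4.24552 ≈ 4.25 m^2/ha

4.25 m^2/ha


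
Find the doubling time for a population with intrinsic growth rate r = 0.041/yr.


td = ln(2) / 0.041 = 0.693147 / 0.041 = 16.9060 ≈ 16.9 years

16.9 years


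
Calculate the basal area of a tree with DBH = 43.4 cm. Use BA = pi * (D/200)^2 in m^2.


D/200 = 43.4/200 = 0.217 m
(D/200)^2 = 0.217^2 = 0.047089
BA = 3.141593 * 0.047089 = 0.147934 ≈ 0.1479 m^2

0.1479 m^2


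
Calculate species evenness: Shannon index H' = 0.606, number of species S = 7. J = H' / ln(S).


ln(7) = 1.94591
J = H' / ln(S) = 0.606 / 1.94591 = 0.311422 ≈ 0.3114

0.3114


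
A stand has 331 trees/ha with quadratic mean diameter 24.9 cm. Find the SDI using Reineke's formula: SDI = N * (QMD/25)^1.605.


QMD/25 = 24.9/25 = 0.996
(0.996)^1.605 = exp(1.605 * ln(0.996)) = exp(1.605 * (-0.00400802)) = exp(-0.00643287) = 0.993588
SDI = 331 * 0.993588 = 328.878 ≈ 329

329


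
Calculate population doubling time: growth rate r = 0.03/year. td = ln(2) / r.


td = ln(2) / 0.03 = 0.693147 / 0.03 = 23.1049 ≈ 23.1 years

23.1 years


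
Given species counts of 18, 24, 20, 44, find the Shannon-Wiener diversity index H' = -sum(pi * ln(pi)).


Total N = 18 + 24 + 20 + 44 = 106
Per-species terms:
  p = 18/106 = 0.169811; ln(p) = -1.773069; p*ln(p) = 0.169811 * (-1.773069) = -0.301087
  p = 24/106 = 0.226415; ln(p) = -1.485386; p*ln(p) = 0.226415 * (-1.485386) = -0.336314
  p = 20/106 = 0.188679; ln(p) = -1.667708; p*ln(p) = 0.188679 * (-1.667708) = -0.314661
  p = 44/106 = 0.415094; ln(p) = -0.879250; p*ln(p) = 0.415094 * (-0.879250) = -0.364971
sum(p*ln(p)) = (-0.301087) + (-0.336314) + (-0.314661) + (-0.364971) = -1.317033
H' = -(-1.317033) = 1.317033 ≈ 1.3170

1.3170


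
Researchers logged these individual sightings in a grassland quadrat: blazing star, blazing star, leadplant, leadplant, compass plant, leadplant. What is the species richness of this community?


Total individuals logged = 6
Distinct species (count of individuals): blazing star (2), leadplant (3), compass plant (1)
Species richness = number of distinct species = 3

3


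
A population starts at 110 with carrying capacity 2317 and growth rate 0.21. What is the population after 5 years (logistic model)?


(K - N0)/N0 = (2317 - 110)/110 = 2207/110 = 20.0636
r*t = 0.21 * 5 = 1.05; exp(-1.05) = 0.349938
20.0636 * 0.349938 = 7.02102
1 + 7.02102 = 8.02102
N = 2317 / 8.02102 = 288.866 ≈ 289

289


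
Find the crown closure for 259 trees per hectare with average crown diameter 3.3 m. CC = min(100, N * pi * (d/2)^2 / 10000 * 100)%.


(d/2)^2 = (3.3/2)^2 = 1.65^2 = 2.7225
Crown area = 3.141593 * 2.7225 = 8.55299 m^2
N * area / 10000 * 100 = 259 * 8.55299 / 10000 * 100 = 22.1522
CC = min(100, 22.1522) = 22.1522 ≈ 22.2%

22.2%


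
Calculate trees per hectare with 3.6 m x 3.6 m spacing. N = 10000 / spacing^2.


N = 10000 / 3.6^2 = 10000 / 12.96 = 771.605 ≈ 772 trees/ha

772 trees/ha


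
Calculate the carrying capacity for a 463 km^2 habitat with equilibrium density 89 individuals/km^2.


K = 89 * 463 = 41207 individuals

41207 individuals


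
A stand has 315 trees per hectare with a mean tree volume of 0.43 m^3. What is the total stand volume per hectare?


V_stand = 315 * 0.43 = 135.45 ≈ 135.5 m^3/ha

135.5 m^3/ha


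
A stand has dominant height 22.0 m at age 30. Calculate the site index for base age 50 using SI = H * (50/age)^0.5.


50/30 = 1.66667
(1.66667)^0.5 = 1.29100
SI = 22.0 * 1.29100 = 28.4020 ≈ 28.4 m

28.4 m


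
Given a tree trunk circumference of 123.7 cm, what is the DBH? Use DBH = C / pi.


DBH = C / pi = 123.7 / 3.141593 = 39.3749 ≈ 39.37 cm

39.37 cm


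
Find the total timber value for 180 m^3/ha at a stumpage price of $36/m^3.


Value = 180 * 36 = $6480/ha

$6480/ha


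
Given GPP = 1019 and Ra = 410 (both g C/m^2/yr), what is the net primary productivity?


NPP = GPP - Ra = 1019 - 410 = 609 g C/m^2/yr

609 g C/m^2/yr


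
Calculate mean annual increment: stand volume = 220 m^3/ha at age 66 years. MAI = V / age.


MAI = 220 / 66 = 3.3333 ≈ 3.33 m^3/ha/yr

3.33 m^3/ha/yr


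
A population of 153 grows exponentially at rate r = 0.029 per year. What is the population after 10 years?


r*t = 0.029 * 10 = 0.29
exp(0.29) = 1.33643
N = 153 * 1.33643 = 204.474 ≈ 204

204


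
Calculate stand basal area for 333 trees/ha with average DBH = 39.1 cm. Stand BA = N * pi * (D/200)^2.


(D/200)^2 = (39.1/200)^2 = 0.1955^2 = 0.03822025
Individual BA = 3.141593 * 0.03822025 = 0.120072 m^2
Stand BA = 333 * 0.120072 = 39.9840 ≈ 39.98 m^2/ha

39.98 m^2/ha


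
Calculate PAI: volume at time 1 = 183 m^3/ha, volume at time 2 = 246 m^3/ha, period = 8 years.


PAI = (V2 - V1) / period = (246 - 183) / 8 = 63 / 8 = 7.8750 ≈ 7.88 m^3/ha/yr

7.88 m^3/ha/yr


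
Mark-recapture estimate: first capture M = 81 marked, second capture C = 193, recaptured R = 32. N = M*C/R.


N = M * C / R = 81 * 193 / 32 = 15633 / 32 = 488.53 ≈ 489

489 individuals


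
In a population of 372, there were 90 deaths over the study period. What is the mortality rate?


Mortality rate = 90 / 372 = 0.241935 ≈ 0.2419

0.2419


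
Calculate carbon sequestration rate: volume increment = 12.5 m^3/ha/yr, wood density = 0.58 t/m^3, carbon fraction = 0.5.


C = 12.5 * 0.58 * 0.5 = 3.625 ≈ 3.63 t C/ha/yr

3.63 t C/ha/yr
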